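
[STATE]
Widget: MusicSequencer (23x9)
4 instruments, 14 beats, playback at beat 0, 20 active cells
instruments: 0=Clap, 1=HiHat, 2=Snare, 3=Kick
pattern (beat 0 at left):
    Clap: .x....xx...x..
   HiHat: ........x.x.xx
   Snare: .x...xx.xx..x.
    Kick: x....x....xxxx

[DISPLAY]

      ▼1234567890123   
  Clap·█····██···█··   
 HiHat········█·█·██   
 Snare·█···██·██··█·   
  Kick█····█····████   
                       
                       
                       
                       


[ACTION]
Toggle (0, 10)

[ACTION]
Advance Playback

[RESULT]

      0▼234567890123   
  Clap·█····██··██··   
 HiHat········█·█·██   
 Snare·█···██·██··█·   
  Kick█····█····████   
                       
                       
                       
                       


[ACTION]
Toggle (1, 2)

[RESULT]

      0▼234567890123   
  Clap·█····██··██··   
 HiHat··█·····█·█·██   
 Snare·█···██·██··█·   
  Kick█····█····████   
                       
                       
                       
                       


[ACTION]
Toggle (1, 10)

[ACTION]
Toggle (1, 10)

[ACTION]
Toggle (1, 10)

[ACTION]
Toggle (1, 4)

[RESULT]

      0▼234567890123   
  Clap·█····██··██··   
 HiHat··█·█···█···██   
 Snare·█···██·██··█·   
  Kick█····█····████   
                       
                       
                       
                       


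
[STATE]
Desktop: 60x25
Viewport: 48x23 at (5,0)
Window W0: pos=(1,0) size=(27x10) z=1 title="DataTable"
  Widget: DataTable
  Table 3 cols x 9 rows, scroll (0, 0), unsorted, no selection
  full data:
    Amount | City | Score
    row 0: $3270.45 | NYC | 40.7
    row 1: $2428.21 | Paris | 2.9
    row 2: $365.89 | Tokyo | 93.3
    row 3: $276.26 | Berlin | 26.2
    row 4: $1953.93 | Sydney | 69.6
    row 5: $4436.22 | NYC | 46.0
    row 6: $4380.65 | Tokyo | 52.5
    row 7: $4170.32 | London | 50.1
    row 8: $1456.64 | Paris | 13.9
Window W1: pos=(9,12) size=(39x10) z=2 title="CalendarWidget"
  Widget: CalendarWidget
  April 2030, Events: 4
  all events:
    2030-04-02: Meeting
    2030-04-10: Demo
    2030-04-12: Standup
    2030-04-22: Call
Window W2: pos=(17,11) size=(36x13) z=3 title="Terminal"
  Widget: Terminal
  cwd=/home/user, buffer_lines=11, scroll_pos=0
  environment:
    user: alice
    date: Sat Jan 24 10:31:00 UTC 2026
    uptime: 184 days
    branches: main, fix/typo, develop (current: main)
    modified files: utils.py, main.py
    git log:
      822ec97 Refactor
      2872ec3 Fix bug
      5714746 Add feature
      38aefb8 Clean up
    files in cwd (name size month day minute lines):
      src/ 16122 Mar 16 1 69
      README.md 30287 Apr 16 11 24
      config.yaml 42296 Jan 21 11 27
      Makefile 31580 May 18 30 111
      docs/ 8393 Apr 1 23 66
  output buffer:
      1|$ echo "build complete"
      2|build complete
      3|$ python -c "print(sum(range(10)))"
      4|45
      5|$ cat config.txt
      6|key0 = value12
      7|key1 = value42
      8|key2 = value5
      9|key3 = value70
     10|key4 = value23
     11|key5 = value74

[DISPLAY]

━━━━━━━━━━━━━━━━━━━━━━┓                         
taTable               ┃                         
──────────────────────┨                         
unt  │City  │Score    ┃                         
─────┼──────┼─────    ┃                         
70.45│NYC   │40.7     ┃                         
28.21│Paris │2.9      ┃                         
5.89 │Tokyo │93.3     ┃                         
6.26 │Berlin│26.2     ┃                         
━━━━━━━━━━━━━━━━━━━━━━┛                         
                                                
            ┏━━━━━━━━━━━━━━━━━━━━━━━━━━━━━━━━━━┓
    ┏━━━━━━━┃ Terminal                         ┃
    ┃ Calend┠──────────────────────────────────┨
    ┠───────┃$ echo "build complete"           ┃
    ┃       ┃build complete                    ┃
    ┃Mo Tu W┃$ python -c "print(sum(range(10)))┃
    ┃ 1  2* ┃45                                ┃
    ┃ 8  9 1┃$ cat config.txt                  ┃
    ┃15 16 1┃key0 = value12                    ┃
    ┃22* 23 ┃key1 = value42                    ┃
    ┗━━━━━━━┃key2 = value5                     ┃
            ┃key3 = value70                    ┃


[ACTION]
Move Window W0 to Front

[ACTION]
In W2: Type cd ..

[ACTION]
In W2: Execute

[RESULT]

━━━━━━━━━━━━━━━━━━━━━━┓                         
taTable               ┃                         
──────────────────────┨                         
unt  │City  │Score    ┃                         
─────┼──────┼─────    ┃                         
70.45│NYC   │40.7     ┃                         
28.21│Paris │2.9      ┃                         
5.89 │Tokyo │93.3     ┃                         
6.26 │Berlin│26.2     ┃                         
━━━━━━━━━━━━━━━━━━━━━━┛                         
                                                
            ┏━━━━━━━━━━━━━━━━━━━━━━━━━━━━━━━━━━┓
    ┏━━━━━━━┃ Terminal                         ┃
    ┃ Calend┠──────────────────────────────────┨
    ┠───────┃key0 = value12                    ┃
    ┃       ┃key1 = value42                    ┃
    ┃Mo Tu W┃key2 = value5                     ┃
    ┃ 1  2* ┃key3 = value70                    ┃
    ┃ 8  9 1┃key4 = value23                    ┃
    ┃15 16 1┃key5 = value74                    ┃
    ┃22* 23 ┃$ cd ..                           ┃
    ┗━━━━━━━┃                                  ┃
            ┃$ █                               ┃


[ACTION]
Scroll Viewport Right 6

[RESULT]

━━━━━━━━━━━━━━━━┓                               
e               ┃                               
────────────────┨                               
City  │Score    ┃                               
──────┼─────    ┃                               
NYC   │40.7     ┃                               
Paris │2.9      ┃                               
Tokyo │93.3     ┃                               
Berlin│26.2     ┃                               
━━━━━━━━━━━━━━━━┛                               
                                                
      ┏━━━━━━━━━━━━━━━━━━━━━━━━━━━━━━━━━━┓      
━━━━━━┃ Terminal                         ┃      
Calend┠──────────────────────────────────┨      
──────┃key0 = value12                    ┃      
      ┃key1 = value42                    ┃      
o Tu W┃key2 = value5                     ┃      
1  2* ┃key3 = value70                    ┃      
8  9 1┃key4 = value23                    ┃      
5 16 1┃key5 = value74                    ┃      
2* 23 ┃$ cd ..                           ┃      
━━━━━━┃                                  ┃      
      ┃$ █                               ┃      


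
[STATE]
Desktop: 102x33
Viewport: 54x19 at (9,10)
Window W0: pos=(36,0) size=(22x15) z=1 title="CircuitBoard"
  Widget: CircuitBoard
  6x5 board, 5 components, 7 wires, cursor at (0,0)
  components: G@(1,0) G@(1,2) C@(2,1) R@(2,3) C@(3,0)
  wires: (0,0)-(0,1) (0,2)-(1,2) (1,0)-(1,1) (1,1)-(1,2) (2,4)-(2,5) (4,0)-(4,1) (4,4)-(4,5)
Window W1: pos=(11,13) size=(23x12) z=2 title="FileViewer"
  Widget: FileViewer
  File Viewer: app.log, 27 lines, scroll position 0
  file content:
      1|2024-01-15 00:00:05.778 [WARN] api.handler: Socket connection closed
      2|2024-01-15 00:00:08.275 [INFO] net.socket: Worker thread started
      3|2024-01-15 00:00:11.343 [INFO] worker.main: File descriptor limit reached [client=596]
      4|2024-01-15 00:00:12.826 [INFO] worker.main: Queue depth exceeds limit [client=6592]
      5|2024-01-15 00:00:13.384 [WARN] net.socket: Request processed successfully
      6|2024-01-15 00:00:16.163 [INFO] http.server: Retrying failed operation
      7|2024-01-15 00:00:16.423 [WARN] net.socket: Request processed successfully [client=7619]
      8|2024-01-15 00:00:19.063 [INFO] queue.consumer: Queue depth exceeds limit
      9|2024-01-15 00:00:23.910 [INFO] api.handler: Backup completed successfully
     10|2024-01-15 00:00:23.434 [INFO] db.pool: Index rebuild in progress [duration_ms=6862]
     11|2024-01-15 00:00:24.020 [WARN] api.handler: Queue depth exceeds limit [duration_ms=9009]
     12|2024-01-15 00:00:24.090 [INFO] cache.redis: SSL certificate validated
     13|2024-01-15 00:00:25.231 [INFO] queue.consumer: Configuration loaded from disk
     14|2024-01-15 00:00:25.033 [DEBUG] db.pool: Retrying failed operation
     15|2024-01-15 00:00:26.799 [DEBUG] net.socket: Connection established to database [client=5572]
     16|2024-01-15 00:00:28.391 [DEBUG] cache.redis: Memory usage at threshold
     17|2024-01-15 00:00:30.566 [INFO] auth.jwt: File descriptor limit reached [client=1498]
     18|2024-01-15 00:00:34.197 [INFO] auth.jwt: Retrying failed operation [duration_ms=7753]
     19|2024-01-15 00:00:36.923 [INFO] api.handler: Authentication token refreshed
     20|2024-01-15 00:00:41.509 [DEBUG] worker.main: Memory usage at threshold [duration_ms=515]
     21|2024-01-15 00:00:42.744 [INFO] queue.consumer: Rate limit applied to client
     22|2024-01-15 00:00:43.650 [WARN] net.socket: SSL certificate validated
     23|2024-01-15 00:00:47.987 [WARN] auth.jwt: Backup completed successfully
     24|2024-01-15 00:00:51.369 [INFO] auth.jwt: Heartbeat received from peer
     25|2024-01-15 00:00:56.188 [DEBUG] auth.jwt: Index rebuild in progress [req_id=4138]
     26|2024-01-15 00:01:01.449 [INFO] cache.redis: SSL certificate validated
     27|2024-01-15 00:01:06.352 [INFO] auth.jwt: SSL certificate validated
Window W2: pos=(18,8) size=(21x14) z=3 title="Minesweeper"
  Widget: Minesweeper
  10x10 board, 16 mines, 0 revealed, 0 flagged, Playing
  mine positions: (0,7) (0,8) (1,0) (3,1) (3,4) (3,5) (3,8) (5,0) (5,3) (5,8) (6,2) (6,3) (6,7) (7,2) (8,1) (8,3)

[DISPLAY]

         ┠───────────────────┨  C               ┃     
         ┃■■■■■■■■■■         ┃                  ┃     
         ┃■■■■■■■■■■         ┃  · ─ ·           ┃     
  ┏━━━━━━┃■■■■■■■■■■         ┃rsor: (0,0)       ┃     
  ┃ FileV┃■■■■■■■■■■         ┃━━━━━━━━━━━━━━━━━━┛     
  ┠──────┃■■■■■■■■■■         ┃                        
  ┃2024-0┃■■■■■■■■■■         ┃                        
  ┃2024-0┃■■■■■■■■■■         ┃                        
  ┃2024-0┃■■■■■■■■■■         ┃                        
  ┃2024-0┃■■■■■■■■■■         ┃                        
  ┃2024-0┃■■■■■■■■■■         ┃                        
  ┃2024-0┗━━━━━━━━━━━━━━━━━━━┛                        
  ┃2024-01-15 00:00:16.░┃                             
  ┃2024-01-15 00:00:19.▼┃                             
  ┗━━━━━━━━━━━━━━━━━━━━━┛                             
                                                      
                                                      
                                                      
                                                      


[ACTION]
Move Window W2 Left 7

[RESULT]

  ┠───────────────────┨    ┃3   C               ┃     
  ┃■■■■■■■■■■         ┃    ┃                    ┃     
  ┃■■■■■■■■■■         ┃    ┃4   · ─ ·           ┃     
  ┃■■■■■■■■■■         ┃━┓  ┃Cursor: (0,0)       ┃     
  ┃■■■■■■■■■■         ┃ ┃  ┗━━━━━━━━━━━━━━━━━━━━┛     
  ┃■■■■■■■■■■         ┃─┨                             
  ┃■■■■■■■■■■         ┃▲┃                             
  ┃■■■■■■■■■■         ┃█┃                             
  ┃■■■■■■■■■■         ┃░┃                             
  ┃■■■■■■■■■■         ┃░┃                             
  ┃■■■■■■■■■■         ┃░┃                             
  ┗━━━━━━━━━━━━━━━━━━━┛░┃                             
  ┃2024-01-15 00:00:16.░┃                             
  ┃2024-01-15 00:00:19.▼┃                             
  ┗━━━━━━━━━━━━━━━━━━━━━┛                             
                                                      
                                                      
                                                      
                                                      


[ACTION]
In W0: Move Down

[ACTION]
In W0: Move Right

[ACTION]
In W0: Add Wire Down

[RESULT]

  ┠───────────────────┨    ┃3   C               ┃     
  ┃■■■■■■■■■■         ┃    ┃                    ┃     
  ┃■■■■■■■■■■         ┃    ┃4   · ─ ·           ┃     
  ┃■■■■■■■■■■         ┃━┓  ┃Cursor: (1,1)       ┃     
  ┃■■■■■■■■■■         ┃ ┃  ┗━━━━━━━━━━━━━━━━━━━━┛     
  ┃■■■■■■■■■■         ┃─┨                             
  ┃■■■■■■■■■■         ┃▲┃                             
  ┃■■■■■■■■■■         ┃█┃                             
  ┃■■■■■■■■■■         ┃░┃                             
  ┃■■■■■■■■■■         ┃░┃                             
  ┃■■■■■■■■■■         ┃░┃                             
  ┗━━━━━━━━━━━━━━━━━━━┛░┃                             
  ┃2024-01-15 00:00:16.░┃                             
  ┃2024-01-15 00:00:19.▼┃                             
  ┗━━━━━━━━━━━━━━━━━━━━━┛                             
                                                      
                                                      
                                                      
                                                      


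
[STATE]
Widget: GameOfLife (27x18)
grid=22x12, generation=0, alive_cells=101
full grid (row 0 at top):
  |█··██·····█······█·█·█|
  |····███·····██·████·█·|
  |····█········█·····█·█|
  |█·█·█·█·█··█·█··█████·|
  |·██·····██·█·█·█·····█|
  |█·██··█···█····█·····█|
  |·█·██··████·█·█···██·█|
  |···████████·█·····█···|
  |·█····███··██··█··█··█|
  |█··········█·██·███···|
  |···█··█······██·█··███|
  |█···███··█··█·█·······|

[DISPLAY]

Gen: 0                     
█··██·····█······█·█·█     
····███·····██·████·█·     
····█········█·····█·█     
█·█·█·█·█··█·█··█████·     
·██·····██·█·█·█·····█     
█·██··█···█····█·····█     
·█·██··████·█·█···██·█     
···████████·█·····█···     
·█····███··██··█··█··█     
█··········█·██·███···     
···█··█······██·█··███     
█···███··█··█·█·······     
                           
                           
                           
                           
                           


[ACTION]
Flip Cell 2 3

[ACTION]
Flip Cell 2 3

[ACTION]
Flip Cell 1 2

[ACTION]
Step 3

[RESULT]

Gen: 3                     
····█·······██····██··     
····██······██····████     
···█·······██····██··█     
········█·███··██····█     
·██·█·█····█·█·█··█··█     
██···██········███·█·█     
··················████     
·············█······█·     
·················█····     
················█··███     
······██·······███·███     
······██···········███     
                           
                           
                           
                           
                           


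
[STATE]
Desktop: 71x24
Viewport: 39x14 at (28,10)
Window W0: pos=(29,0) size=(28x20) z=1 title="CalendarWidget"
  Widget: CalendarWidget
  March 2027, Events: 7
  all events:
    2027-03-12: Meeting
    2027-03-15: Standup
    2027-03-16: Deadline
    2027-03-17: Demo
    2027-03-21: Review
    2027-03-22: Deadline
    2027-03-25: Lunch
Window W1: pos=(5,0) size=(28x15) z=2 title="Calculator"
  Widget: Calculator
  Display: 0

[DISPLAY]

    ┃                       ┃          
    ┃                       ┃          
    ┃                       ┃          
    ┃                       ┃          
━━━━┛                       ┃          
 ┃                          ┃          
 ┃                          ┃          
 ┃                          ┃          
 ┃                          ┃          
 ┗━━━━━━━━━━━━━━━━━━━━━━━━━━┛          
                                       
                                       
                                       
                                       


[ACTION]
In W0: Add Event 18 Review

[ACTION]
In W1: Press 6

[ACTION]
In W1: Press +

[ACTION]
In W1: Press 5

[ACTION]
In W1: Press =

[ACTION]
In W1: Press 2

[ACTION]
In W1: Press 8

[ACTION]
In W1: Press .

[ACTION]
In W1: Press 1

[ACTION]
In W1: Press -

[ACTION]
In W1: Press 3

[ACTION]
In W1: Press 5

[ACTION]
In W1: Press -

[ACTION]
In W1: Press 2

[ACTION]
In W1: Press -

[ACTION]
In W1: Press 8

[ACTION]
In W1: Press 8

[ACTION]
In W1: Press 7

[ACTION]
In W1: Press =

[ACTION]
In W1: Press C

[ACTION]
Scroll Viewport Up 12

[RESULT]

━━━━┓━━━━━━━━━━━━━━━━━━━━━━━┓          
    ┃lendarWidget           ┃          
────┨───────────────────────┨          
   0┃     March 2027        ┃          
    ┃Tu We Th Fr Sa Su      ┃          
    ┃ 2  3  4  5  6  7      ┃          
    ┃ 9 10 11 12* 13 14     ┃          
    ┃ 16* 17* 18* 19 20 21* ┃          
    ┃ 23 24 25* 26 27 28    ┃          
    ┃30 31                  ┃          
    ┃                       ┃          
    ┃                       ┃          
    ┃                       ┃          
    ┃                       ┃          


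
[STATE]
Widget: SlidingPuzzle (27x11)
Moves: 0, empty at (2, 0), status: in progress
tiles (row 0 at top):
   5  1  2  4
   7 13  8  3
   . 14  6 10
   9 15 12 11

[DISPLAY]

┌────┬────┬────┬────┐      
│  5 │  1 │  2 │  4 │      
├────┼────┼────┼────┤      
│  7 │ 13 │  8 │  3 │      
├────┼────┼────┼────┤      
│    │ 14 │  6 │ 10 │      
├────┼────┼────┼────┤      
│  9 │ 15 │ 12 │ 11 │      
└────┴────┴────┴────┘      
Moves: 0                   
                           


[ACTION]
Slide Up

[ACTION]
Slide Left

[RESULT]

┌────┬────┬────┬────┐      
│  5 │  1 │  2 │  4 │      
├────┼────┼────┼────┤      
│  7 │ 13 │  8 │  3 │      
├────┼────┼────┼────┤      
│  9 │ 14 │  6 │ 10 │      
├────┼────┼────┼────┤      
│ 15 │    │ 12 │ 11 │      
└────┴────┴────┴────┘      
Moves: 2                   
                           


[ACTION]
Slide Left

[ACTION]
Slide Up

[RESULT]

┌────┬────┬────┬────┐      
│  5 │  1 │  2 │  4 │      
├────┼────┼────┼────┤      
│  7 │ 13 │  8 │  3 │      
├────┼────┼────┼────┤      
│  9 │ 14 │  6 │ 10 │      
├────┼────┼────┼────┤      
│ 15 │ 12 │    │ 11 │      
└────┴────┴────┴────┘      
Moves: 3                   
                           


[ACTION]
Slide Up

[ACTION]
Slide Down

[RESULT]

┌────┬────┬────┬────┐      
│  5 │  1 │  2 │  4 │      
├────┼────┼────┼────┤      
│  7 │ 13 │  8 │  3 │      
├────┼────┼────┼────┤      
│  9 │ 14 │    │ 10 │      
├────┼────┼────┼────┤      
│ 15 │ 12 │  6 │ 11 │      
└────┴────┴────┴────┘      
Moves: 4                   
                           


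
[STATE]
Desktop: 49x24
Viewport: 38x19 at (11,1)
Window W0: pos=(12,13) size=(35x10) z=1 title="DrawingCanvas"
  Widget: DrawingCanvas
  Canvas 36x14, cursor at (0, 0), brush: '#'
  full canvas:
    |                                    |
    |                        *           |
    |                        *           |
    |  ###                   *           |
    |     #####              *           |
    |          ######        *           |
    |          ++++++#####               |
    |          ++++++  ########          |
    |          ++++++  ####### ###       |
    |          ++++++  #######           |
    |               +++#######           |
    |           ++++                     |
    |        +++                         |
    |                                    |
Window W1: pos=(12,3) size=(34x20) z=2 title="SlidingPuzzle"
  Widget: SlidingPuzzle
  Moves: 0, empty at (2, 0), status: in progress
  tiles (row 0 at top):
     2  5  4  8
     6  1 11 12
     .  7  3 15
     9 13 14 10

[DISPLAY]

                                      
                                      
 ┏━━━━━━━━━━━━━━━━━━━━━━━━━━━━━━━━┓   
 ┃ SlidingPuzzle                  ┃   
 ┠────────────────────────────────┨   
 ┃┌────┬────┬────┬────┐           ┃   
 ┃│  2 │  5 │  4 │  8 │           ┃   
 ┃├────┼────┼────┼────┤           ┃   
 ┃│  6 │  1 │ 11 │ 12 │           ┃   
 ┃├────┼────┼────┼────┤           ┃   
 ┃│    │  7 │  3 │ 15 │           ┃   
 ┃├────┼────┼────┼────┤           ┃   
 ┃│  9 │ 13 │ 14 │ 10 │           ┃┓  
 ┃└────┴────┴────┴────┘           ┃┃  
 ┃Moves: 0                        ┃┨  
 ┃                                ┃┃  
 ┃                                ┃┃  
 ┃                                ┃┃  
 ┃                                ┃┃  


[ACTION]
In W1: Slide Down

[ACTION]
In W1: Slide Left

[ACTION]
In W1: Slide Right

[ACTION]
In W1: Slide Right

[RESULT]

                                      
                                      
 ┏━━━━━━━━━━━━━━━━━━━━━━━━━━━━━━━━┓   
 ┃ SlidingPuzzle                  ┃   
 ┠────────────────────────────────┨   
 ┃┌────┬────┬────┬────┐           ┃   
 ┃│  2 │  5 │  4 │  8 │           ┃   
 ┃├────┼────┼────┼────┤           ┃   
 ┃│    │  1 │ 11 │ 12 │           ┃   
 ┃├────┼────┼────┼────┤           ┃   
 ┃│  6 │  7 │  3 │ 15 │           ┃   
 ┃├────┼────┼────┼────┤           ┃   
 ┃│  9 │ 13 │ 14 │ 10 │           ┃┓  
 ┃└────┴────┴────┴────┘           ┃┃  
 ┃Moves: 3                        ┃┨  
 ┃                                ┃┃  
 ┃                                ┃┃  
 ┃                                ┃┃  
 ┃                                ┃┃  


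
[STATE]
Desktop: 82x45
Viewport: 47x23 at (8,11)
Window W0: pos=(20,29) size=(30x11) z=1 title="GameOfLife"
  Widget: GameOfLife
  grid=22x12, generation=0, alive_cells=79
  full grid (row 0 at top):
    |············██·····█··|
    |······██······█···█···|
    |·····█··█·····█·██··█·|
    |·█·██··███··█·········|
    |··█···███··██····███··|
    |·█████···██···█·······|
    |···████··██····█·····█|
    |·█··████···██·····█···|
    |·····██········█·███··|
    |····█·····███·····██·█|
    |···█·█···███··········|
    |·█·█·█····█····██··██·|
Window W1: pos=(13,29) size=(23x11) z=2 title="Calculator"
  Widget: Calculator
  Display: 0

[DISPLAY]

                                               
                                               
                                               
                                               
                                               
                                               
                                               
                                               
                                               
                                               
                                               
                                               
                                               
                                               
                                               
                                               
                                               
                                               
     ┏━━━━━━━━━━━━━━━━━━━━━┓━━━━━━━━━━━━━┓     
     ┃ Calculator          ┃             ┃     
     ┠─────────────────────┨─────────────┨     
     ┃                    0┃             ┃     
     ┃┌───┬───┬───┬───┐    ┃·······      ┃     


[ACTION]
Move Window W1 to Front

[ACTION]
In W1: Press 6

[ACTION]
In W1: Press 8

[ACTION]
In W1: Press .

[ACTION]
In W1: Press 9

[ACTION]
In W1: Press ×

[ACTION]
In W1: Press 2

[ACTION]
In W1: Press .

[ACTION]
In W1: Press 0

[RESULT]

                                               
                                               
                                               
                                               
                                               
                                               
                                               
                                               
                                               
                                               
                                               
                                               
                                               
                                               
                                               
                                               
                                               
                                               
     ┏━━━━━━━━━━━━━━━━━━━━━┓━━━━━━━━━━━━━┓     
     ┃ Calculator          ┃             ┃     
     ┠─────────────────────┨─────────────┨     
     ┃                  2.0┃             ┃     
     ┃┌───┬───┬───┬───┐    ┃·······      ┃     


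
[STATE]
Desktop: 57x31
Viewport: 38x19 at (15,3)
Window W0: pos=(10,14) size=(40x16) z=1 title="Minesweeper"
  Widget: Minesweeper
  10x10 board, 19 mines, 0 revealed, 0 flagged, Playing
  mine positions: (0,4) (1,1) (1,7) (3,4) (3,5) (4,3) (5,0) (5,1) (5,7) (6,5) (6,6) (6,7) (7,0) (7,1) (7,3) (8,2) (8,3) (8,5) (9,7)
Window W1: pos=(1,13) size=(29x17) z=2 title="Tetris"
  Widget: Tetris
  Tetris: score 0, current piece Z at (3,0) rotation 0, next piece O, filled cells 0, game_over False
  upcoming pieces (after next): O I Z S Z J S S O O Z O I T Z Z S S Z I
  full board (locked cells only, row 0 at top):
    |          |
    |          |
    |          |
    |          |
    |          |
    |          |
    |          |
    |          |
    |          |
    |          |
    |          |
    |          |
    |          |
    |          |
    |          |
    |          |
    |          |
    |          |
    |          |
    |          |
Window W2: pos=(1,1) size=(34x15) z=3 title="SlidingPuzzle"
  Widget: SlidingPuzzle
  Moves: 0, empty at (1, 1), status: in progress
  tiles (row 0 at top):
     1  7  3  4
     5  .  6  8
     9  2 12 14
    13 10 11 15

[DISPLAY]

───────────────────┨                  
──┬────┐           ┃                  
3 │  4 │           ┃                  
──┼────┤           ┃                  
6 │  8 │           ┃                  
──┼────┤           ┃                  
2 │ 14 │           ┃                  
──┼────┤           ┃                  
1 │ 15 │           ┃                  
──┴────┘           ┃                  
                   ┃                  
                   ┃━━━━━━━━━━━━━━┓   
━━━━━━━━━━━━━━━━━━━┛              ┃   
xt:           ┃───────────────────┨   
              ┃                   ┃   
              ┃                   ┃   
              ┃                   ┃   
              ┃                   ┃   
              ┃                   ┃   


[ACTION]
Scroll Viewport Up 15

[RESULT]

                                      
━━━━━━━━━━━━━━━━━━━┓                  
e                  ┃                  
───────────────────┨                  
──┬────┐           ┃                  
3 │  4 │           ┃                  
──┼────┤           ┃                  
6 │  8 │           ┃                  
──┼────┤           ┃                  
2 │ 14 │           ┃                  
──┼────┤           ┃                  
1 │ 15 │           ┃                  
──┴────┘           ┃                  
                   ┃                  
                   ┃━━━━━━━━━━━━━━┓   
━━━━━━━━━━━━━━━━━━━┛              ┃   
xt:           ┃───────────────────┨   
              ┃                   ┃   
              ┃                   ┃   


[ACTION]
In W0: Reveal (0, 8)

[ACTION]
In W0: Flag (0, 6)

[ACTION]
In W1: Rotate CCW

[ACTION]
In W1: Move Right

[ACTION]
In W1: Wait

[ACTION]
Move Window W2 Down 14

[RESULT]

                                      
                                      
                                      
                                      
                                      
                                      
                                      
                                      
                                      
                                      
                                      
                                      
                                      
━━━━━━━━━━━━━━┓                       
              ┃━━━━━━━━━━━━━━━━━━━┓   
━━━━━━━━━━━━━━━━━━━┓              ┃   
e                  ┃──────────────┨   
───────────────────┨              ┃   
──┬────┐           ┃              ┃   


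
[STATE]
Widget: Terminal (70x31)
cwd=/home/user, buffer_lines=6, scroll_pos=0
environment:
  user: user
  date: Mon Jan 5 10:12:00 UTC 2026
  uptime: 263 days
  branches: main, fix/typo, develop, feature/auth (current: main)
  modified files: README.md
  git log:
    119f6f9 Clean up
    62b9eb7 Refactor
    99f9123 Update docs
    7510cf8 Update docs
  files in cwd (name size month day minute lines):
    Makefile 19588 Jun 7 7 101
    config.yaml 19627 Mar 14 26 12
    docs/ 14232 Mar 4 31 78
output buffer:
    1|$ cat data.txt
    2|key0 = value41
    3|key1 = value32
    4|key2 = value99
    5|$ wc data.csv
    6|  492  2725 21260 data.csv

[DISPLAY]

$ cat data.txt                                                        
key0 = value41                                                        
key1 = value32                                                        
key2 = value99                                                        
$ wc data.csv                                                         
  492  2725 21260 data.csv                                            
$ █                                                                   
                                                                      
                                                                      
                                                                      
                                                                      
                                                                      
                                                                      
                                                                      
                                                                      
                                                                      
                                                                      
                                                                      
                                                                      
                                                                      
                                                                      
                                                                      
                                                                      
                                                                      
                                                                      
                                                                      
                                                                      
                                                                      
                                                                      
                                                                      
                                                                      


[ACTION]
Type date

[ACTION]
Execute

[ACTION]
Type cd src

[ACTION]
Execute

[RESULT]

$ cat data.txt                                                        
key0 = value41                                                        
key1 = value32                                                        
key2 = value99                                                        
$ wc data.csv                                                         
  492  2725 21260 data.csv                                            
$ date                                                                
Mon Jan 5 10:12:00 UTC 2026                                           
$ cd src                                                              
                                                                      
$ █                                                                   
                                                                      
                                                                      
                                                                      
                                                                      
                                                                      
                                                                      
                                                                      
                                                                      
                                                                      
                                                                      
                                                                      
                                                                      
                                                                      
                                                                      
                                                                      
                                                                      
                                                                      
                                                                      
                                                                      
                                                                      


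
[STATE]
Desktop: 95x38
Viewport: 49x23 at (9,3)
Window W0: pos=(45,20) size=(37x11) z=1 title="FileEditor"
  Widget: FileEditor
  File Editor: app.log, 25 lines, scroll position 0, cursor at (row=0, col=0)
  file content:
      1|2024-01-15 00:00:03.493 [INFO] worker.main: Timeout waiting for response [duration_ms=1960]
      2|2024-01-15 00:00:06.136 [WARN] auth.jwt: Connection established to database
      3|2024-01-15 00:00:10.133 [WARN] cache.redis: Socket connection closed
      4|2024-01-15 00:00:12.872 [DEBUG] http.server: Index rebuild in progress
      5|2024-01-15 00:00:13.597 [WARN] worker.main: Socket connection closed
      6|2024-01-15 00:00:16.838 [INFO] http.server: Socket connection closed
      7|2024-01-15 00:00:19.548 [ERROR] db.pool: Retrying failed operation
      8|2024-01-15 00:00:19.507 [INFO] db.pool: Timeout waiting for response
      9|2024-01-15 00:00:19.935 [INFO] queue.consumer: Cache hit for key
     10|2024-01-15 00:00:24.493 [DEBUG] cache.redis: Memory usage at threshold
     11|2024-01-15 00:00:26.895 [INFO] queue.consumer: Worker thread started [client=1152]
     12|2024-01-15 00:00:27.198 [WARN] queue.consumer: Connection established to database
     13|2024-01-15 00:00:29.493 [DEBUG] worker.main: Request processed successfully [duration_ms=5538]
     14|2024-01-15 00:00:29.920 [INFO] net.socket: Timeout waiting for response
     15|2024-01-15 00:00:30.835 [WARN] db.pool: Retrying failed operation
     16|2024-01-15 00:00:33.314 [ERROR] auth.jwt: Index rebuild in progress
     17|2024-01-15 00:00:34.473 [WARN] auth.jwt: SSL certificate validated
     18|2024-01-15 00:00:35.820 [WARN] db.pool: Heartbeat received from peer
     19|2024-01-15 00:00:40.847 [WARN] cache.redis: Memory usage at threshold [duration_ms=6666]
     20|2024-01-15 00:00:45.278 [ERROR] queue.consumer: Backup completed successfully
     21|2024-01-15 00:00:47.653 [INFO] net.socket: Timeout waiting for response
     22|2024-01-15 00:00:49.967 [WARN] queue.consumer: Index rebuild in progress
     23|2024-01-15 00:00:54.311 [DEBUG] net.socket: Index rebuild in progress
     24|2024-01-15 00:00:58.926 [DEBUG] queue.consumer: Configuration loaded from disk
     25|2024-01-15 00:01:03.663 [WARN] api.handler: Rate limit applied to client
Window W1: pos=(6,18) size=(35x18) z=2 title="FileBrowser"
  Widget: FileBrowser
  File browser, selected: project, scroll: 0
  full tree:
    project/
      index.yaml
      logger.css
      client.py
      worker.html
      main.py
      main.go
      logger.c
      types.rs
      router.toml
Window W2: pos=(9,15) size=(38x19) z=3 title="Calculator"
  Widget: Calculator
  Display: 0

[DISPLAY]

                                                 
                                                 
                                                 
                                                 
                                                 
                                                 
                                                 
                                                 
                                                 
                                                 
                                                 
                                                 
┏━━━━━━━━━━━━━━━━━━━━━━━━━━━━━━━━━━━━┓           
┃ Calculator                         ┃           
┠────────────────────────────────────┨           
┃                                   0┃           
┃┌───┬───┬───┬───┐                   ┃           
┃│ 7 │ 8 │ 9 │ ÷ │                   ┃━━━━━━━━━━━
┃├───┼───┼───┼───┤                   ┃FileEditor 
┃│ 4 │ 5 │ 6 │ × │                   ┃───────────
┃├───┼───┼───┼───┤                   ┃024-01-15 0
┃│ 1 │ 2 │ 3 │ - │                   ┃024-01-15 0
┃├───┼───┼───┼───┤                   ┃024-01-15 0


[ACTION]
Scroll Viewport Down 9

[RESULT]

                                                 
                                                 
                                                 
┏━━━━━━━━━━━━━━━━━━━━━━━━━━━━━━━━━━━━┓           
┃ Calculator                         ┃           
┠────────────────────────────────────┨           
┃                                   0┃           
┃┌───┬───┬───┬───┐                   ┃           
┃│ 7 │ 8 │ 9 │ ÷ │                   ┃━━━━━━━━━━━
┃├───┼───┼───┼───┤                   ┃FileEditor 
┃│ 4 │ 5 │ 6 │ × │                   ┃───────────
┃├───┼───┼───┼───┤                   ┃024-01-15 0
┃│ 1 │ 2 │ 3 │ - │                   ┃024-01-15 0
┃├───┼───┼───┼───┤                   ┃024-01-15 0
┃│ 0 │ . │ = │ + │                   ┃024-01-15 0
┃├───┼───┼───┼───┤                   ┃024-01-15 0
┃│ C │ MC│ MR│ M+│                   ┃024-01-15 0
┃└───┴───┴───┴───┘                   ┃024-01-15 0
┃                                    ┃━━━━━━━━━━━
┃                                    ┃           
┃                                    ┃           
┗━━━━━━━━━━━━━━━━━━━━━━━━━━━━━━━━━━━━┛           
                               ┃                 


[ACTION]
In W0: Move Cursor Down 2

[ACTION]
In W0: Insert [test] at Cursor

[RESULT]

                                                 
                                                 
                                                 
┏━━━━━━━━━━━━━━━━━━━━━━━━━━━━━━━━━━━━┓           
┃ Calculator                         ┃           
┠────────────────────────────────────┨           
┃                                   0┃           
┃┌───┬───┬───┬───┐                   ┃           
┃│ 7 │ 8 │ 9 │ ÷ │                   ┃━━━━━━━━━━━
┃├───┼───┼───┼───┤                   ┃FileEditor 
┃│ 4 │ 5 │ 6 │ × │                   ┃───────────
┃├───┼───┼───┼───┤                   ┃024-01-15 0
┃│ 1 │ 2 │ 3 │ - │                   ┃024-01-15 0
┃├───┼───┼───┼───┤                   ┃est█024-01-
┃│ 0 │ . │ = │ + │                   ┃024-01-15 0
┃├───┼───┼───┼───┤                   ┃024-01-15 0
┃│ C │ MC│ MR│ M+│                   ┃024-01-15 0
┃└───┴───┴───┴───┘                   ┃024-01-15 0
┃                                    ┃━━━━━━━━━━━
┃                                    ┃           
┃                                    ┃           
┗━━━━━━━━━━━━━━━━━━━━━━━━━━━━━━━━━━━━┛           
                               ┃                 


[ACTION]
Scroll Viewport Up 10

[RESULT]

                                                 
                                                 
                                                 
                                                 
                                                 
                                                 
                                                 
                                                 
                                                 
                                                 
                                                 
                                                 
                                                 
┏━━━━━━━━━━━━━━━━━━━━━━━━━━━━━━━━━━━━┓           
┃ Calculator                         ┃           
┠────────────────────────────────────┨           
┃                                   0┃           
┃┌───┬───┬───┬───┐                   ┃           
┃│ 7 │ 8 │ 9 │ ÷ │                   ┃━━━━━━━━━━━
┃├───┼───┼───┼───┤                   ┃FileEditor 
┃│ 4 │ 5 │ 6 │ × │                   ┃───────────
┃├───┼───┼───┼───┤                   ┃024-01-15 0
┃│ 1 │ 2 │ 3 │ - │                   ┃024-01-15 0
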